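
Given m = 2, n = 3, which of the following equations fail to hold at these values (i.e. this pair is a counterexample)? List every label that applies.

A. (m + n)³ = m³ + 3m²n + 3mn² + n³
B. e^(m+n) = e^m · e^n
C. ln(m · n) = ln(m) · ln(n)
C

Evaluating each claim at the given values:
A. LHS = 125, RHS = 125 → holds here (LHS = RHS)
B. LHS = e^5 ≈ 148.4, RHS = e^5 ≈ 148.4 → holds here (LHS = RHS)
C. LHS = ln(6) ≈ 1.792, RHS = ln(2)·ln(3) ≈ 0.7615 → fails here (LHS ≠ RHS)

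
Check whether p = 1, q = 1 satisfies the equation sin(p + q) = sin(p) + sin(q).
Fails

Substituting p = 1, q = 1:

LHS = sin(1 + 1) = sin(2) ≈ 0.9093
RHS = sin(1) + sin(1) = 2·sin(1) ≈ 1.683

LHS ≠ RHS, so the equation does not hold at this point.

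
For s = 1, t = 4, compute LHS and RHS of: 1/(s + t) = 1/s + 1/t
LHS = 1/(1 + 4) = 1/5
RHS = 1/1 + 1/4 = 5/4

LHS ≠ RHS, so the equation does not hold here.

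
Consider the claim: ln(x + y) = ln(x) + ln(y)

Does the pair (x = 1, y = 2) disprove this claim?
Yes

Substituting x = 1, y = 2:
LHS = ln(1 + 2) = ln(3) ≈ 1.099
RHS = ln(1) + ln(2) = ln(2) ≈ 0.6931

Since LHS ≠ RHS, this pair disproves the claim.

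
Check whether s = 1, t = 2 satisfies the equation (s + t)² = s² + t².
Substituting s = 1, t = 2:

LHS = (1 + 2)² = 9
RHS = 1² + 2² = 5

LHS ≠ RHS, so the equation does not hold at this point.

Answer: Fails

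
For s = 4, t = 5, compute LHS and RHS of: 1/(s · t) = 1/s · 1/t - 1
LHS = 1/(4 · 5) = 1/20
RHS = 1/4 · 1/5 - 1 = -19/20

LHS ≠ RHS, so the equation does not hold here.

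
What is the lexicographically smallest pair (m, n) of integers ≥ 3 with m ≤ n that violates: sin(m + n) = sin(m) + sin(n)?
Substituting (3, 3) into the claim:
LHS = sin(3 + 3) = sin(6) ≈ -0.2794
RHS = sin(3) + sin(3) = 2·sin(3) ≈ 0.2822

Since LHS ≠ RHS, this pair disproves the claim, and no lexicographically smaller pair (m ≤ n, integers ≥ 3) does.

For instance (7, 9) is also a counterexample (LHS = sin(16) ≈ -0.2879, RHS = sin(9) + sin(7) ≈ 1.069), but it's lexicographically larger.

Answer: (m, n) = (3, 3)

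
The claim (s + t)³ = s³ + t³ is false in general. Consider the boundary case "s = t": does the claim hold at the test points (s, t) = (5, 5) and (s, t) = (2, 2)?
At (5, 5): LHS = 1000 ≠ RHS = 250
At (2, 2): LHS = 64 ≠ RHS = 16

Answer: No, fails at both test points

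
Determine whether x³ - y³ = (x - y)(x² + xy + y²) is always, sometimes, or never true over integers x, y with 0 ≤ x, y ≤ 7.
Always true

The identity holds for every pair in the range. For instance at (x, y) = (4, 1): both sides equal 63.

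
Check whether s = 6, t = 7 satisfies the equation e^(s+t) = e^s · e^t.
Substituting s = 6, t = 7:

LHS = e^(6+7) = e^13 ≈ 442413.4
RHS = e^6 · e^7 = e^13 ≈ 442413.4

LHS = RHS, so the equation holds at this point.

Answer: Holds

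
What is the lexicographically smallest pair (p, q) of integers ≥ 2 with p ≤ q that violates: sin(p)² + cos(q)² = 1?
(p, q) = (2, 3)

Substituting (2, 3) into the claim:
LHS = sin(2)² + cos(3)² ≈ 1.807
RHS = 1

Since LHS ≠ RHS, this pair disproves the claim, and no lexicographically smaller pair (p ≤ q, integers ≥ 2) does.

For instance (5, 6) is also a counterexample (LHS = sin(5)² + cos(6)² ≈ 1.841, RHS = 1), but it's lexicographically larger.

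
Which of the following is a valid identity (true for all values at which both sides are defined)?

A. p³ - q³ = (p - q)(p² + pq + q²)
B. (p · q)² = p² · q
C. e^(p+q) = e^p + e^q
A: holds — e.g. at (2, 2), both sides equal 0.
B: fails at (3, 5) — LHS = 225, RHS = 45.
C: fails at (3, 3) — LHS = e^6 ≈ 403.4, RHS = 2·e^3 ≈ 40.17.

Answer: A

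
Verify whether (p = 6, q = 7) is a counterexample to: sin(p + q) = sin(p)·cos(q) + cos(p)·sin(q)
No

Substituting p = 6, q = 7:
LHS = sin(6 + 7) = sin(13) ≈ 0.4202
RHS = sin(6)·cos(7) + cos(6)·sin(7) = sin(6)·cos(7) + sin(7)·cos(6) ≈ 0.4202

The sides agree, so this pair does not disprove the claim.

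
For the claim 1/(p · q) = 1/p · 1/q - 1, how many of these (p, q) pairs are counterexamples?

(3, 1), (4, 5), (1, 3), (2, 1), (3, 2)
5

Testing each pair:
(3, 1): LHS = 1/3, RHS = -2/3 → counterexample
(4, 5): LHS = 1/20, RHS = -19/20 → counterexample
(1, 3): LHS = 1/3, RHS = -2/3 → counterexample
(2, 1): LHS = 1/2, RHS = -1/2 → counterexample
(3, 2): LHS = 1/6, RHS = -5/6 → counterexample

That makes 5 counterexamples.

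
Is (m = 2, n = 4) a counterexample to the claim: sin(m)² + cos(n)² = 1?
Yes

Substituting m = 2, n = 4:
LHS = sin(2)² + cos(4)² ≈ 1.254
RHS = 1

Since LHS ≠ RHS, this pair disproves the claim.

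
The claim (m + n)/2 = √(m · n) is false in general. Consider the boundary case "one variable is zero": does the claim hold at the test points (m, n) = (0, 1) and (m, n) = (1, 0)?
At (0, 1): LHS = 1/2 ≠ RHS = 0
At (1, 0): LHS = 1/2 ≠ RHS = 0

Answer: No, fails at both test points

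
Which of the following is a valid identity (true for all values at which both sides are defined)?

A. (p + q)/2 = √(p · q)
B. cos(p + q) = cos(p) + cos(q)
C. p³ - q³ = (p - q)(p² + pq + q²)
C

A: fails at (1, 5) — LHS = 3, RHS = √(5) ≈ 2.236.
B: fails at (2, 5) — LHS = cos(7) ≈ 0.7539, RHS = cos(2) + cos(5) ≈ -0.1325.
C: holds — e.g. at (2, 5), both sides equal -117.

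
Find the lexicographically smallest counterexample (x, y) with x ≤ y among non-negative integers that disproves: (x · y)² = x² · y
At (0, 2): both sides equal 0, so it holds there.
At (0, 6): both sides equal 0, so it holds there.

Substituting (1, 2) into the claim:
LHS = (1 · 2)² = 4
RHS = 1² · 2 = 2

Since LHS ≠ RHS, this pair disproves the claim, and no lexicographically smaller pair (x ≤ y, non-negative integers) does.

For instance (3, 6) is also a counterexample (LHS = 324, RHS = 54), but it's lexicographically larger.

Answer: (x, y) = (1, 2)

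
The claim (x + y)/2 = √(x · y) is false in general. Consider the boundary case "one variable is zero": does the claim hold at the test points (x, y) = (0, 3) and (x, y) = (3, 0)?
At (0, 3): LHS = 3/2 ≠ RHS = 0
At (3, 0): LHS = 3/2 ≠ RHS = 0

Answer: No, fails at both test points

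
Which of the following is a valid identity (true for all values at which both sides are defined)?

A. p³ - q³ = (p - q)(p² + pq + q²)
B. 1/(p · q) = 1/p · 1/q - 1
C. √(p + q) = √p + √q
A

A: holds — e.g. at (1, 4), both sides equal -63.
B: fails at (3, 7) — LHS = 1/21, RHS = -20/21.
C: fails at (2, 5) — LHS = √(7) ≈ 2.646, RHS = √(2) + √(5) ≈ 3.65.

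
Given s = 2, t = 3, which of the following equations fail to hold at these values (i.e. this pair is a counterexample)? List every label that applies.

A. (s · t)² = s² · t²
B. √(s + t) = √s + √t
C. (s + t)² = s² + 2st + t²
Evaluating each claim at the given values:
A. LHS = 36, RHS = 36 → holds here (LHS = RHS)
B. LHS = √(5) ≈ 2.236, RHS = √(2) + √(3) ≈ 3.146 → fails here (LHS ≠ RHS)
C. LHS = 25, RHS = 25 → holds here (LHS = RHS)

Answer: B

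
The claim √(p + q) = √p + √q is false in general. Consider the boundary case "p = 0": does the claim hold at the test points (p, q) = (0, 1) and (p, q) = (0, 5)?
At (0, 1): LHS = 1, RHS = 1 → equal
At (0, 5): LHS = √(5) ≈ 2.236, RHS = √(5) ≈ 2.236 → equal

So the claim does hold at both of these boundary points, even though it is not an identity.

Answer: Yes, holds at both test points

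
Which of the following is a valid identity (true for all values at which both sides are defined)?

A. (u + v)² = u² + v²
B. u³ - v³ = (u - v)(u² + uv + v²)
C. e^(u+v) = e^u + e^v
A: fails at (4, 4) — LHS = 64, RHS = 32.
B: holds — e.g. at (1, 5), both sides equal -124.
C: fails at (2, 3) — LHS = e^5 ≈ 148.4, RHS = e^2 + e^3 ≈ 27.47.

Answer: B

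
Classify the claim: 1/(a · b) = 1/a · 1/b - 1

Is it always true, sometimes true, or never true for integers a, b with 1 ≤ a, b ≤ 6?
Never true

The claim fails for every pair in the range. For instance at (a, b) = (2, 6): LHS = 1/12, RHS = -11/12.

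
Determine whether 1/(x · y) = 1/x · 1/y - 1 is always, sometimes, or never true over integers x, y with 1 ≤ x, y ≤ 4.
The claim fails for every pair in the range. For instance at (x, y) = (3, 4): LHS = 1/12, RHS = -11/12.

Answer: Never true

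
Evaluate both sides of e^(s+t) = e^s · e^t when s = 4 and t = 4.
LHS = e^(4+4) = e^8 ≈ 2981
RHS = e^4 · e^4 = e^8 ≈ 2981

LHS = RHS: the two sides agree.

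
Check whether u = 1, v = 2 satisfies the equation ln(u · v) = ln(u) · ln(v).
Substituting u = 1, v = 2:

LHS = ln(1 · 2) = ln(2) ≈ 0.6931
RHS = ln(1) · ln(2) = 0

LHS ≠ RHS, so the equation does not hold at this point.

Answer: Fails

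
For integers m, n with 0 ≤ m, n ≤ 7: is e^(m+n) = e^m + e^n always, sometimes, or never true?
Never true

The claim fails for every pair in the range. For instance at (m, n) = (2, 0): LHS = e^2 ≈ 7.389, RHS = 1 + e^2 ≈ 8.389.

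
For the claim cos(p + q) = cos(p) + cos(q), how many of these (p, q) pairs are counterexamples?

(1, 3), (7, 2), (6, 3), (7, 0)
4

Testing each pair:
(1, 3): LHS = cos(4) ≈ -0.6536, RHS = cos(3) + cos(1) ≈ -0.4497 → counterexample
(7, 2): LHS = cos(9) ≈ -0.9111, RHS = cos(2) + cos(7) ≈ 0.3378 → counterexample
(6, 3): LHS = cos(9) ≈ -0.9111, RHS = cos(3) + cos(6) ≈ -0.02982 → counterexample
(7, 0): LHS = cos(7) ≈ 0.7539, RHS = cos(7) + 1 ≈ 1.754 → counterexample

That makes 4 counterexamples.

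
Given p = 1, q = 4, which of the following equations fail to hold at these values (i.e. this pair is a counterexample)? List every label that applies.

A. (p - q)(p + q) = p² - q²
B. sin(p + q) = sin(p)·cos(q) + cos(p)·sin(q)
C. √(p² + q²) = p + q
C

Evaluating each claim at the given values:
A. LHS = -15, RHS = -15 → holds here (LHS = RHS)
B. LHS = sin(5) ≈ -0.9589, RHS = sin(1)·cos(4) + sin(4)·cos(1) ≈ -0.9589 → holds here (LHS = RHS)
C. LHS = √(17) ≈ 4.123, RHS = 5 → fails here (LHS ≠ RHS)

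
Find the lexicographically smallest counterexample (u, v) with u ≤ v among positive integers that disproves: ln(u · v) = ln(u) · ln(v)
(u, v) = (1, 2)

At (1, 1): both sides equal 0, so it holds there.

Substituting (1, 2) into the claim:
LHS = ln(1 · 2) = ln(2) ≈ 0.6931
RHS = ln(1) · ln(2) = 0

Since LHS ≠ RHS, this pair disproves the claim, and no lexicographically smaller pair (u ≤ v, positive integers) does.

For instance (2, 5) is also a counterexample (LHS = ln(10) ≈ 2.303, RHS = ln(2)·ln(5) ≈ 1.116), but it's lexicographically larger.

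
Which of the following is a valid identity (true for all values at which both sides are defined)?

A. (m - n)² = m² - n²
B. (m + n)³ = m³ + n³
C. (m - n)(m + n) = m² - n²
C

A: fails at (3, 7) — LHS = 16, RHS = -40.
B: fails at (1, 4) — LHS = 125, RHS = 65.
C: holds — e.g. at (0, 1), both sides equal -1.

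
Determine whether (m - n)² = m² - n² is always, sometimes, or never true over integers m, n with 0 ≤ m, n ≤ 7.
Sometimes true

It holds at (m, n) = (7, 0) (both sides equal 49), but fails at (m, n) = (0, 7) (LHS = 49, RHS = -49).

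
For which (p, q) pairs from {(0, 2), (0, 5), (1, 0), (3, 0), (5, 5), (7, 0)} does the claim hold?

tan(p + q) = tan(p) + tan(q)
(0, 2), (0, 5), (1, 0), (3, 0), (7, 0)

Testing each pair:
(0, 2): LHS = tan(2) ≈ -2.185, RHS = tan(2) ≈ -2.185 → holds
(0, 5): LHS = tan(5) ≈ -3.381, RHS = tan(5) ≈ -3.381 → holds
(1, 0): LHS = tan(1) ≈ 1.557, RHS = tan(1) ≈ 1.557 → holds
(3, 0): LHS = tan(3) ≈ -0.1425, RHS = tan(3) ≈ -0.1425 → holds
(5, 5): LHS = tan(10) ≈ 0.6484, RHS = 2·tan(5) ≈ -6.761 → fails
(7, 0): LHS = tan(7) ≈ 0.8714, RHS = tan(7) ≈ 0.8714 → holds

5 of 6 pairs satisfy the claim.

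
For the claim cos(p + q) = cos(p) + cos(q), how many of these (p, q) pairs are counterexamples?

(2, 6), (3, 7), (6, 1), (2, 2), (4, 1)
Testing each pair:
(2, 6): LHS = cos(8) ≈ -0.1455, RHS = cos(2) + cos(6) ≈ 0.544 → counterexample
(3, 7): LHS = cos(10) ≈ -0.8391, RHS = cos(3) + cos(7) ≈ -0.2361 → counterexample
(6, 1): LHS = cos(7) ≈ 0.7539, RHS = cos(1) + cos(6) ≈ 1.5 → counterexample
(2, 2): LHS = cos(4) ≈ -0.6536, RHS = 2·cos(2) ≈ -0.8323 → counterexample
(4, 1): LHS = cos(5) ≈ 0.2837, RHS = cos(4) + cos(1) ≈ -0.1133 → counterexample

That makes 5 counterexamples.

Answer: 5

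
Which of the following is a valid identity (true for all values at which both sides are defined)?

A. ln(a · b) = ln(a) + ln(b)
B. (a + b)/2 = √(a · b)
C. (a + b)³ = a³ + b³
A

A: holds — e.g. at (3, 7), both sides equal ln(21) ≈ 3.045.
B: fails at (2, 5) — LHS = 7/2, RHS = √(10) ≈ 3.162.
C: fails at (4, 6) — LHS = 1000, RHS = 280.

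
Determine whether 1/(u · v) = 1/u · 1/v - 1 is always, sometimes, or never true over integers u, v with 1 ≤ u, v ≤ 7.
Never true

The claim fails for every pair in the range. For instance at (u, v) = (2, 7): LHS = 1/14, RHS = -13/14.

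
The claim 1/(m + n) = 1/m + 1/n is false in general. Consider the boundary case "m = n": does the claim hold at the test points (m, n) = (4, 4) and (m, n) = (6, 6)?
At (4, 4): LHS = 1/8 ≠ RHS = 1/2
At (6, 6): LHS = 1/12 ≠ RHS = 1/3

Answer: No, fails at both test points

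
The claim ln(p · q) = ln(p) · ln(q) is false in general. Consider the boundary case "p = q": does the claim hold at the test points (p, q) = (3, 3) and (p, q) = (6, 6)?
No, fails at both test points

At (3, 3): LHS = ln(9) ≈ 2.197 ≠ RHS = ln(3)² ≈ 1.207
At (6, 6): LHS = ln(36) ≈ 3.584 ≠ RHS = ln(6)² ≈ 3.21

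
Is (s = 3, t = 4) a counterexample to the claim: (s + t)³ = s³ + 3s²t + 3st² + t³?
No

Substituting s = 3, t = 4:
LHS = (3 + 4)³ = 343
RHS = 3³ + 3·3²·4 + 3·3·4² + 4³ = 343

The sides agree, so this pair does not disprove the claim.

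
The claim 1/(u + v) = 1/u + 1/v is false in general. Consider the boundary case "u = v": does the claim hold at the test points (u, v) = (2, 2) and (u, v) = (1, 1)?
At (2, 2): LHS = 1/4 ≠ RHS = 1
At (1, 1): LHS = 1/2 ≠ RHS = 2

Answer: No, fails at both test points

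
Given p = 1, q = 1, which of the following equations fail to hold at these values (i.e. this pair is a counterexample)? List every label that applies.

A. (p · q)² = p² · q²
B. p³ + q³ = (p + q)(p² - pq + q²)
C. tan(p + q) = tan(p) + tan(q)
C

Evaluating each claim at the given values:
A. LHS = 1, RHS = 1 → holds here (LHS = RHS)
B. LHS = 2, RHS = 2 → holds here (LHS = RHS)
C. LHS = tan(2) ≈ -2.185, RHS = 2·tan(1) ≈ 3.115 → fails here (LHS ≠ RHS)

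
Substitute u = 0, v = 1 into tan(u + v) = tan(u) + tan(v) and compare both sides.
LHS = tan(0 + 1) = tan(1) ≈ 1.557
RHS = tan(0) + tan(1) = tan(1) ≈ 1.557

LHS = RHS: the two sides agree.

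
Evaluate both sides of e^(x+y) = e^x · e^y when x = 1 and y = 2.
LHS = e^(1+2) = e^3 ≈ 20.09
RHS = e^1 · e^2 = e^3 ≈ 20.09

LHS = RHS: the two sides agree.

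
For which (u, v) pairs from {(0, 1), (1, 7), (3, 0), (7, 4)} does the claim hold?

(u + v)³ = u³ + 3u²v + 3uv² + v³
Testing each pair:
(0, 1): LHS = 1, RHS = 1 → holds
(1, 7): LHS = 512, RHS = 512 → holds
(3, 0): LHS = 27, RHS = 27 → holds
(7, 4): LHS = 1331, RHS = 1331 → holds

Every pair satisfies the claim.

Answer: All pairs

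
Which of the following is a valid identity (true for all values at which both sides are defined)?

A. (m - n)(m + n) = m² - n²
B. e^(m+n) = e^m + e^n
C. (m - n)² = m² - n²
A: holds — e.g. at (1, 2), both sides equal -3.
B: fails at (6, 7) — LHS = e^13 ≈ 442413.4, RHS = e^6 + e^7 ≈ 1500.
C: fails at (1, 4) — LHS = 9, RHS = -15.

Answer: A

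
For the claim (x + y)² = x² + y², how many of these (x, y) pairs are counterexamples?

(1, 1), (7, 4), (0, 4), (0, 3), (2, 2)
3

Testing each pair:
(1, 1): LHS = 4, RHS = 2 → counterexample
(7, 4): LHS = 121, RHS = 65 → counterexample
(0, 4): LHS = 16, RHS = 16 → satisfies claim
(0, 3): LHS = 9, RHS = 9 → satisfies claim
(2, 2): LHS = 16, RHS = 8 → counterexample

That makes 3 counterexamples.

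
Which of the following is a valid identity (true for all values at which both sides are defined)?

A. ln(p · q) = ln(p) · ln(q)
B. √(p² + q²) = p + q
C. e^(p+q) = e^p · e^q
C

A: fails at (5, 8) — LHS = ln(40) ≈ 3.689, RHS = ln(5)·ln(8) ≈ 3.347.
B: fails at (1, 4) — LHS = √(17) ≈ 4.123, RHS = 5.
C: holds — e.g. at (4, 4), both sides equal e^8 ≈ 2981.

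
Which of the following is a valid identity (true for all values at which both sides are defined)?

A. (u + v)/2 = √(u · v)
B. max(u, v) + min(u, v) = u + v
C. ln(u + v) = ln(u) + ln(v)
A: fails at (2, 3) — LHS = 5/2, RHS = √(6) ≈ 2.449.
B: holds — e.g. at (4, 6), both sides equal 10.
C: fails at (3, 3) — LHS = ln(6) ≈ 1.792, RHS = 2·ln(3) ≈ 2.197.

Answer: B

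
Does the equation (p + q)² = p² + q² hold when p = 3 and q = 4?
Fails

Substituting p = 3, q = 4:

LHS = (3 + 4)² = 49
RHS = 3² + 4² = 25

LHS ≠ RHS, so the equation does not hold at this point.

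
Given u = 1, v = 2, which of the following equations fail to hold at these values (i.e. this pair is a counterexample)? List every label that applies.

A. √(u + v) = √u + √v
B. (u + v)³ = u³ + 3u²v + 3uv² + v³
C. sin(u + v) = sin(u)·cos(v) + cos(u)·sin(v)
Evaluating each claim at the given values:
A. LHS = √(3) ≈ 1.732, RHS = 1 + √(2) ≈ 2.414 → fails here (LHS ≠ RHS)
B. LHS = 27, RHS = 27 → holds here (LHS = RHS)
C. LHS = sin(3) ≈ 0.1411, RHS = sin(1)·cos(2) + sin(2)·cos(1) ≈ 0.1411 → holds here (LHS = RHS)

Answer: A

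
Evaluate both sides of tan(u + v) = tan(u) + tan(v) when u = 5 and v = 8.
LHS = tan(5 + 8) = tan(13) ≈ 0.463
RHS = tan(5) + tan(8) ≈ -10.18

LHS ≠ RHS (they differ by about 10.64), so the equation does not hold here.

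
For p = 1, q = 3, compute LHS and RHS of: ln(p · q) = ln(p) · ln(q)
LHS = ln(1 · 3) = ln(3) ≈ 1.099
RHS = ln(1) · ln(3) = 0

LHS ≠ RHS (they differ by about 1.099), so the equation does not hold here.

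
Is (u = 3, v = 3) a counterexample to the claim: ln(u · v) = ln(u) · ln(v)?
Yes

Substituting u = 3, v = 3:
LHS = ln(3 · 3) = ln(9) ≈ 2.197
RHS = ln(3) · ln(3) = ln(3)² ≈ 1.207

Since LHS ≠ RHS, this pair disproves the claim.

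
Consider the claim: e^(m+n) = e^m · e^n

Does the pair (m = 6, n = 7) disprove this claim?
Substituting m = 6, n = 7:
LHS = e^(6+7) = e^13 ≈ 442413.4
RHS = e^6 · e^7 = e^13 ≈ 442413.4

The sides agree, so this pair does not disprove the claim.

Answer: No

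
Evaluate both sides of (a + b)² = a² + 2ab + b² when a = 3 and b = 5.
LHS = (3 + 5)² = 64
RHS = 3² + 2·3·5 + 5² = 64

LHS = RHS: the two sides agree.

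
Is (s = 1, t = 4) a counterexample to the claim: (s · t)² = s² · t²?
No

Substituting s = 1, t = 4:
LHS = (1 · 4)² = 16
RHS = 1² · 4² = 16

The sides agree, so this pair does not disprove the claim.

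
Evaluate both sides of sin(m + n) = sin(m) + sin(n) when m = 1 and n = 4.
LHS = sin(1 + 4) = sin(5) ≈ -0.9589
RHS = sin(1) + sin(4) ≈ 0.08467

LHS ≠ RHS (they differ by about 1.044), so the equation does not hold here.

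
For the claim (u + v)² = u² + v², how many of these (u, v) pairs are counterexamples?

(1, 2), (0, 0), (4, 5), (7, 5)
3

Testing each pair:
(1, 2): LHS = 9, RHS = 5 → counterexample
(0, 0): LHS = 0, RHS = 0 → satisfies claim
(4, 5): LHS = 81, RHS = 41 → counterexample
(7, 5): LHS = 144, RHS = 74 → counterexample

That makes 3 counterexamples.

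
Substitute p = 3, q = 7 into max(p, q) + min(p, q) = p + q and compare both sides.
LHS = max(3, 7) + min(3, 7) = 10
RHS = 3 + 7 = 10

LHS = RHS: the two sides agree.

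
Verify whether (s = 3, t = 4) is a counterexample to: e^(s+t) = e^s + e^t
Substituting s = 3, t = 4:
LHS = e^(3+4) = e^7 ≈ 1097
RHS = e^3 + e^4 ≈ 74.68

Since LHS ≠ RHS, this pair disproves the claim.

Answer: Yes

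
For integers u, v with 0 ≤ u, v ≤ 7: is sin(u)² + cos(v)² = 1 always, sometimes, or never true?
It holds at (u, v) = (5, 5) (both sides equal 1), but fails at (u, v) = (4, 3) (LHS = sin(4)² + cos(3)² ≈ 1.553, RHS = 1).

Answer: Sometimes true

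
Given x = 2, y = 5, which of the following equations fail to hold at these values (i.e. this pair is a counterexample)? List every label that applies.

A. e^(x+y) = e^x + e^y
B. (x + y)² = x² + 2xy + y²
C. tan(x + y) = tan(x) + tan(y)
Evaluating each claim at the given values:
A. LHS = e^7 ≈ 1097, RHS = e^2 + e^5 ≈ 155.8 → fails here (LHS ≠ RHS)
B. LHS = 49, RHS = 49 → holds here (LHS = RHS)
C. LHS = tan(7) ≈ 0.8714, RHS = tan(5) + tan(2) ≈ -5.566 → fails here (LHS ≠ RHS)

Answer: A, C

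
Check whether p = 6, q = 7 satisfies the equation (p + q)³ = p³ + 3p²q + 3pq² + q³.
Holds

Substituting p = 6, q = 7:

LHS = (6 + 7)³ = 2197
RHS = 6³ + 3·6²·7 + 3·6·7² + 7³ = 2197

LHS = RHS, so the equation holds at this point.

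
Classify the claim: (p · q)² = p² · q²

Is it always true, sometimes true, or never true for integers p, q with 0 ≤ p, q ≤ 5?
The identity holds for every pair in the range. For instance at (p, q) = (5, 4): both sides equal 400.

Answer: Always true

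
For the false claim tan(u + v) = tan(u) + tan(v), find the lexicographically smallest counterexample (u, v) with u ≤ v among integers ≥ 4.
Substituting (4, 4) into the claim:
LHS = tan(4 + 4) = tan(8) ≈ -6.8
RHS = tan(4) + tan(4) = 2·tan(4) ≈ 2.316

Since LHS ≠ RHS, this pair disproves the claim, and no lexicographically smaller pair (u ≤ v, integers ≥ 4) does.

For instance (7, 9) is also a counterexample (LHS = tan(16) ≈ 0.3006, RHS = tan(9) + tan(7) ≈ 0.4191), but it's lexicographically larger.

Answer: (u, v) = (4, 4)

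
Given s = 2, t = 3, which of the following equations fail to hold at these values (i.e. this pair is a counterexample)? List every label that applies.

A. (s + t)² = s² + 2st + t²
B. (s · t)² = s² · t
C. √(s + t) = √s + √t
Evaluating each claim at the given values:
A. LHS = 25, RHS = 25 → holds here (LHS = RHS)
B. LHS = 36, RHS = 12 → fails here (LHS ≠ RHS)
C. LHS = √(5) ≈ 2.236, RHS = √(2) + √(3) ≈ 3.146 → fails here (LHS ≠ RHS)

Answer: B, C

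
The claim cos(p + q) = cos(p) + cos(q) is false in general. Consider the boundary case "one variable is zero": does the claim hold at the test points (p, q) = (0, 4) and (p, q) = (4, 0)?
No, fails at both test points

At (0, 4): LHS = cos(4) ≈ -0.6536 ≠ RHS = cos(4) + 1 ≈ 0.3464
At (4, 0): LHS = cos(4) ≈ -0.6536 ≠ RHS = cos(4) + 1 ≈ 0.3464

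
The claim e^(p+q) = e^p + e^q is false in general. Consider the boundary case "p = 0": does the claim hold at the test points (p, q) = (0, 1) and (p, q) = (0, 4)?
No, fails at both test points

At (0, 1): LHS = e ≈ 2.718 ≠ RHS = 1 + e ≈ 3.718
At (0, 4): LHS = e^4 ≈ 54.6 ≠ RHS = 1 + e^4 ≈ 55.6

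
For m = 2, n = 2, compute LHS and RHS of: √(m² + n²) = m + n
LHS = √(2² + 2²) = 2·√(2) ≈ 2.828
RHS = 2 + 2 = 4

LHS ≠ RHS (they differ by about 1.172), so the equation does not hold here.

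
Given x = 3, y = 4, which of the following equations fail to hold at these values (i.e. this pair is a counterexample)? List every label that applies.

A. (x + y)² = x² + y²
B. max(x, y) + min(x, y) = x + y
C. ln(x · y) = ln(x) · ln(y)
A, C

Evaluating each claim at the given values:
A. LHS = 49, RHS = 25 → fails here (LHS ≠ RHS)
B. LHS = 7, RHS = 7 → holds here (LHS = RHS)
C. LHS = ln(12) ≈ 2.485, RHS = ln(3)·ln(4) ≈ 1.523 → fails here (LHS ≠ RHS)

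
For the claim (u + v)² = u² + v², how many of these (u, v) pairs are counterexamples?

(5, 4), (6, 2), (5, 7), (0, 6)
3

Testing each pair:
(5, 4): LHS = 81, RHS = 41 → counterexample
(6, 2): LHS = 64, RHS = 40 → counterexample
(5, 7): LHS = 144, RHS = 74 → counterexample
(0, 6): LHS = 36, RHS = 36 → satisfies claim

That makes 3 counterexamples.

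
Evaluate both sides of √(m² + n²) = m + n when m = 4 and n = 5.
LHS = √(4² + 5²) = √(41) ≈ 6.403
RHS = 4 + 5 = 9

LHS ≠ RHS (they differ by about 2.597), so the equation does not hold here.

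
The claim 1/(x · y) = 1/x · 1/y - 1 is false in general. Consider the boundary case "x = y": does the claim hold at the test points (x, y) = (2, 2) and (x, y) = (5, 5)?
At (2, 2): LHS = 1/4 ≠ RHS = -3/4
At (5, 5): LHS = 1/25 ≠ RHS = -24/25

Answer: No, fails at both test points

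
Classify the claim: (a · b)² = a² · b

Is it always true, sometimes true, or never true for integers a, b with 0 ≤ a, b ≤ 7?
It holds at (a, b) = (6, 1) (both sides equal 36), but fails at (a, b) = (5, 2) (LHS = 100, RHS = 50).

Answer: Sometimes true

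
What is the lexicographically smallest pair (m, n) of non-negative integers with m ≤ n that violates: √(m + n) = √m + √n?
(m, n) = (1, 1)

Substituting (1, 1) into the claim:
LHS = √(1 + 1) = √(2) ≈ 1.414
RHS = √1 + √1 = 2

Since LHS ≠ RHS, this pair disproves the claim, and no lexicographically smaller pair (m ≤ n, non-negative integers) does.

For instance (2, 2) is also a counterexample (LHS = 2, RHS = 2·√(2) ≈ 2.828), but it's lexicographically larger.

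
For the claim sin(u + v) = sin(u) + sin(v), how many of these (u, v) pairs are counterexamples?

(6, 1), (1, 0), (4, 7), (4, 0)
Testing each pair:
(6, 1): LHS = sin(7) ≈ 0.657, RHS = sin(6) + sin(1) ≈ 0.5621 → counterexample
(1, 0): LHS = sin(1) ≈ 0.8415, RHS = sin(1) ≈ 0.8415 → satisfies claim
(4, 7): LHS = sin(11) ≈ -1, RHS = sin(4) + sin(7) ≈ -0.09982 → counterexample
(4, 0): LHS = sin(4) ≈ -0.7568, RHS = sin(4) ≈ -0.7568 → satisfies claim

That makes 2 counterexamples.

Answer: 2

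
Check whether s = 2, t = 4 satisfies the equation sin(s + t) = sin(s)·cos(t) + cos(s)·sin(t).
Substituting s = 2, t = 4:

LHS = sin(2 + 4) = sin(6) ≈ -0.2794
RHS = sin(2)·cos(4) + cos(2)·sin(4) = sin(2)·cos(4) + sin(4)·cos(2) ≈ -0.2794

LHS = RHS, so the equation holds at this point.

Answer: Holds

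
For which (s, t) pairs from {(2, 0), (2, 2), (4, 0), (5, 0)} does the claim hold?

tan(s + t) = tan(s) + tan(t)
(2, 0), (4, 0), (5, 0)

Testing each pair:
(2, 0): LHS = tan(2) ≈ -2.185, RHS = tan(2) ≈ -2.185 → holds
(2, 2): LHS = tan(4) ≈ 1.158, RHS = 2·tan(2) ≈ -4.37 → fails
(4, 0): LHS = tan(4) ≈ 1.158, RHS = tan(4) ≈ 1.158 → holds
(5, 0): LHS = tan(5) ≈ -3.381, RHS = tan(5) ≈ -3.381 → holds

3 of 4 pairs satisfy the claim.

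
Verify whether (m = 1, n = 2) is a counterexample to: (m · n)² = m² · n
Substituting m = 1, n = 2:
LHS = (1 · 2)² = 4
RHS = 1² · 2 = 2

Since LHS ≠ RHS, this pair disproves the claim.

Answer: Yes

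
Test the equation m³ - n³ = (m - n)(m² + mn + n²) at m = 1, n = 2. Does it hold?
Holds

Substituting m = 1, n = 2:

LHS = 1³ - 2³ = -7
RHS = (1 - 2)(1² + 1·2 + 2²) = -7

LHS = RHS, so the equation holds at this point.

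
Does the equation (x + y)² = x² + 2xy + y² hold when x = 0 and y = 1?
Substituting x = 0, y = 1:

LHS = (0 + 1)² = 1
RHS = 0² + 2·0·1 + 1² = 1

LHS = RHS, so the equation holds at this point.

Answer: Holds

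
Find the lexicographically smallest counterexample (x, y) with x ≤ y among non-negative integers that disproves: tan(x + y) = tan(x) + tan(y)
(x, y) = (1, 1)

At (0, 5): both sides equal tan(5) ≈ -3.381, so it holds there.
At (0, 6): both sides equal tan(6) ≈ -0.291, so it holds there.

Substituting (1, 1) into the claim:
LHS = tan(1 + 1) = tan(2) ≈ -2.185
RHS = tan(1) + tan(1) = 2·tan(1) ≈ 3.115

Since LHS ≠ RHS, this pair disproves the claim, and no lexicographically smaller pair (x ≤ y, non-negative integers) does.

For instance (6, 7) is also a counterexample (LHS = tan(13) ≈ 0.463, RHS = tan(6) + tan(7) ≈ 0.5804), but it's lexicographically larger.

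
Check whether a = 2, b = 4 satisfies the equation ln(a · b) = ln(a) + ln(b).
Holds

Substituting a = 2, b = 4:

LHS = ln(2 · 4) = ln(8) ≈ 2.079
RHS = ln(2) + ln(4) ≈ 2.079

LHS = RHS, so the equation holds at this point.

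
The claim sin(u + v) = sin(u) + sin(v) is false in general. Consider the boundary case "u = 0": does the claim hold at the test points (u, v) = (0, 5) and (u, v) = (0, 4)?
At (0, 5): LHS = sin(5) ≈ -0.9589, RHS = sin(5) ≈ -0.9589 → equal
At (0, 4): LHS = sin(4) ≈ -0.7568, RHS = sin(4) ≈ -0.7568 → equal

So the claim does hold at both of these boundary points, even though it is not an identity.

Answer: Yes, holds at both test points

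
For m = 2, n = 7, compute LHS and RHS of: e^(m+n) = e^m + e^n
LHS = e^(2+7) = e^9 ≈ 8103
RHS = e^2 + e^7 ≈ 1104

LHS ≠ RHS (they differ by about 6999), so the equation does not hold here.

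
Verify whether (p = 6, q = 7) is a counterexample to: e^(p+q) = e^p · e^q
No

Substituting p = 6, q = 7:
LHS = e^(6+7) = e^13 ≈ 442413.4
RHS = e^6 · e^7 = e^13 ≈ 442413.4

The sides agree, so this pair does not disprove the claim.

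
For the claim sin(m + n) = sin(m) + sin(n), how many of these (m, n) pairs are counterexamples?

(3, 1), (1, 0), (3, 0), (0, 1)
1

Testing each pair:
(3, 1): LHS = sin(4) ≈ -0.7568, RHS = sin(3) + sin(1) ≈ 0.9826 → counterexample
(1, 0): LHS = sin(1) ≈ 0.8415, RHS = sin(1) ≈ 0.8415 → satisfies claim
(3, 0): LHS = sin(3) ≈ 0.1411, RHS = sin(3) ≈ 0.1411 → satisfies claim
(0, 1): LHS = sin(1) ≈ 0.8415, RHS = sin(1) ≈ 0.8415 → satisfies claim

That makes 1 counterexample.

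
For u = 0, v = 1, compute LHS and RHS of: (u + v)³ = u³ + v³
LHS = (0 + 1)³ = 1
RHS = 0³ + 1³ = 1

LHS = RHS: the two sides agree.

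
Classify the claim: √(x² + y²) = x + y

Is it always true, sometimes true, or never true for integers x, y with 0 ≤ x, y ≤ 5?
It holds at (x, y) = (1, 0) (both sides equal 1), but fails at (x, y) = (5, 4) (LHS = √(41) ≈ 6.403, RHS = 9).

Answer: Sometimes true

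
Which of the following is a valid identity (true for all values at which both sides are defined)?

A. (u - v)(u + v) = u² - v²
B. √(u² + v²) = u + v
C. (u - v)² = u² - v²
A

A: holds — e.g. at (1, 2), both sides equal -3.
B: fails at (4, 6) — LHS = 2·√(13) ≈ 7.211, RHS = 10.
C: fails at (3, 5) — LHS = 4, RHS = -16.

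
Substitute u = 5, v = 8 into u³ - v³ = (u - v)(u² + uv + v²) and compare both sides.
LHS = 5³ - 8³ = -387
RHS = (5 - 8)(5² + 5·8 + 8²) = -387

LHS = RHS: the two sides agree.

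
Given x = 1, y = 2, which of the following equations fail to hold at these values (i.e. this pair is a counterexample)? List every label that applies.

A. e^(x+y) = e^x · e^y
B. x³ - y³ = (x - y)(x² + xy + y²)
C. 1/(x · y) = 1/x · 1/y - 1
Evaluating each claim at the given values:
A. LHS = e^3 ≈ 20.09, RHS = e^3 ≈ 20.09 → holds here (LHS = RHS)
B. LHS = -7, RHS = -7 → holds here (LHS = RHS)
C. LHS = 1/2, RHS = -1/2 → fails here (LHS ≠ RHS)

Answer: C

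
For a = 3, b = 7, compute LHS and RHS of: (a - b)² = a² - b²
LHS = (3 - 7)² = 16
RHS = 3² - 7² = -40

LHS ≠ RHS, so the equation does not hold here.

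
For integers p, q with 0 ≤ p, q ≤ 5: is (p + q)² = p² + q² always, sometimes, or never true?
It holds at (p, q) = (1, 0) (both sides equal 1), but fails at (p, q) = (4, 1) (LHS = 25, RHS = 17).

Answer: Sometimes true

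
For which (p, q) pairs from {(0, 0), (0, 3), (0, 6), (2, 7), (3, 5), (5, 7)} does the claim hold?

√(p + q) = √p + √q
(0, 0), (0, 3), (0, 6)

Testing each pair:
(0, 0): LHS = 0, RHS = 0 → holds
(0, 3): LHS = √(3) ≈ 1.732, RHS = √(3) ≈ 1.732 → holds
(0, 6): LHS = √(6) ≈ 2.449, RHS = √(6) ≈ 2.449 → holds
(2, 7): LHS = 3, RHS = √(2) + √(7) ≈ 4.06 → fails
(3, 5): LHS = 2·√(2) ≈ 2.828, RHS = √(3) + √(5) ≈ 3.968 → fails
(5, 7): LHS = 2·√(3) ≈ 3.464, RHS = √(5) + √(7) ≈ 4.882 → fails

3 of 6 pairs satisfy the claim.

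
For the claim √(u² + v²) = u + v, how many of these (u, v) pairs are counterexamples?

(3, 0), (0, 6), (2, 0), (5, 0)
Testing each pair:
(3, 0): LHS = 3, RHS = 3 → satisfies claim
(0, 6): LHS = 6, RHS = 6 → satisfies claim
(2, 0): LHS = 2, RHS = 2 → satisfies claim
(5, 0): LHS = 5, RHS = 5 → satisfies claim

That makes 0 counterexamples.

Answer: 0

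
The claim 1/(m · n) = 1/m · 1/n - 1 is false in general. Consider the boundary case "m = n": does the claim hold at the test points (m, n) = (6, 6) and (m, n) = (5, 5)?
At (6, 6): LHS = 1/36 ≠ RHS = -35/36
At (5, 5): LHS = 1/25 ≠ RHS = -24/25

Answer: No, fails at both test points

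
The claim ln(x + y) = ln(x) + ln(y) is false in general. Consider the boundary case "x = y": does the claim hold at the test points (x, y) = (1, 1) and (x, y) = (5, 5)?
At (1, 1): LHS = ln(2) ≈ 0.6931 ≠ RHS = 0
At (5, 5): LHS = ln(10) ≈ 2.303 ≠ RHS = 2·ln(5) ≈ 3.219

Answer: No, fails at both test points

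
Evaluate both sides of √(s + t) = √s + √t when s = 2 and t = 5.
LHS = √(2 + 5) = √(7) ≈ 2.646
RHS = √2 + √5 = √(2) + √(5) ≈ 3.65

LHS ≠ RHS (they differ by about 1.005), so the equation does not hold here.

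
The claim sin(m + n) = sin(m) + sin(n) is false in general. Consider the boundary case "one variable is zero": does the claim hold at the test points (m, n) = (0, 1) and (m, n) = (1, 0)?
At (0, 1): LHS = sin(1) ≈ 0.8415, RHS = sin(1) ≈ 0.8415 → equal
At (1, 0): LHS = sin(1) ≈ 0.8415, RHS = sin(1) ≈ 0.8415 → equal

So the claim does hold at both of these boundary points, even though it is not an identity.

Answer: Yes, holds at both test points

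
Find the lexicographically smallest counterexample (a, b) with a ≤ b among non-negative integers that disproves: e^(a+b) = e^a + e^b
(a, b) = (0, 0)

Substituting (0, 0) into the claim:
LHS = e^(0+0) = 1
RHS = e^0 + e^0 = 2

Since LHS ≠ RHS, this pair disproves the claim, and no lexicographically smaller pair (a ≤ b, non-negative integers) does.

For instance (1, 4) is also a counterexample (LHS = e^5 ≈ 148.4, RHS = e + e^4 ≈ 57.32), but it's lexicographically larger.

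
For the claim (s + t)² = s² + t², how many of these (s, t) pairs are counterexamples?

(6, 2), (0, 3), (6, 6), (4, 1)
3

Testing each pair:
(6, 2): LHS = 64, RHS = 40 → counterexample
(0, 3): LHS = 9, RHS = 9 → satisfies claim
(6, 6): LHS = 144, RHS = 72 → counterexample
(4, 1): LHS = 25, RHS = 17 → counterexample

That makes 3 counterexamples.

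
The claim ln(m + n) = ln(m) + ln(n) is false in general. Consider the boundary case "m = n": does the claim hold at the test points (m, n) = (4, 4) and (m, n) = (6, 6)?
At (4, 4): LHS = ln(8) ≈ 2.079 ≠ RHS = 2·ln(4) ≈ 2.773
At (6, 6): LHS = ln(12) ≈ 2.485 ≠ RHS = 2·ln(6) ≈ 3.584

Answer: No, fails at both test points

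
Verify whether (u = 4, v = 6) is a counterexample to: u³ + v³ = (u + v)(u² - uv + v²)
Substituting u = 4, v = 6:
LHS = 4³ + 6³ = 280
RHS = (4 + 6)(4² - 4·6 + 6²) = 280

The sides agree, so this pair does not disprove the claim.

Answer: No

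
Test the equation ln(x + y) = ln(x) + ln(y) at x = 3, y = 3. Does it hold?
Substituting x = 3, y = 3:

LHS = ln(3 + 3) = ln(6) ≈ 1.792
RHS = ln(3) + ln(3) = 2·ln(3) ≈ 2.197

LHS ≠ RHS, so the equation does not hold at this point.

Answer: Fails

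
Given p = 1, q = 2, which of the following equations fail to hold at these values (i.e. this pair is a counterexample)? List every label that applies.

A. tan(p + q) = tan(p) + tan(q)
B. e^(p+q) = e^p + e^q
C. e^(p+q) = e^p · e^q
A, B

Evaluating each claim at the given values:
A. LHS = tan(3) ≈ -0.1425, RHS = tan(2) + tan(1) ≈ -0.6276 → fails here (LHS ≠ RHS)
B. LHS = e^3 ≈ 20.09, RHS = e + e^2 ≈ 10.11 → fails here (LHS ≠ RHS)
C. LHS = e^3 ≈ 20.09, RHS = e^3 ≈ 20.09 → holds here (LHS = RHS)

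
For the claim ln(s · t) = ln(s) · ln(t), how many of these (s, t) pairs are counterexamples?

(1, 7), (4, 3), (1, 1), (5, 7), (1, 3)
Testing each pair:
(1, 7): LHS = ln(7) ≈ 1.946, RHS = 0 → counterexample
(4, 3): LHS = ln(12) ≈ 2.485, RHS = ln(3)·ln(4) ≈ 1.523 → counterexample
(1, 1): LHS = 0, RHS = 0 → satisfies claim
(5, 7): LHS = ln(35) ≈ 3.555, RHS = ln(5)·ln(7) ≈ 3.132 → counterexample
(1, 3): LHS = ln(3) ≈ 1.099, RHS = 0 → counterexample

That makes 4 counterexamples.

Answer: 4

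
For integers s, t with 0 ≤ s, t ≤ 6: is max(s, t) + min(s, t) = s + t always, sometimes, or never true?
Always true

The identity holds for every pair in the range. For instance at (s, t) = (1, 0): both sides equal 1.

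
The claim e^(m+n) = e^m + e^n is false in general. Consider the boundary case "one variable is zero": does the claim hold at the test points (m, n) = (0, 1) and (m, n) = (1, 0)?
No, fails at both test points

At (0, 1): LHS = e ≈ 2.718 ≠ RHS = 1 + e ≈ 3.718
At (1, 0): LHS = e ≈ 2.718 ≠ RHS = 1 + e ≈ 3.718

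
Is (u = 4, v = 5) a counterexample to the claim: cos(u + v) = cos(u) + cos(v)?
Substituting u = 4, v = 5:
LHS = cos(4 + 5) = cos(9) ≈ -0.9111
RHS = cos(4) + cos(5) ≈ -0.37

Since LHS ≠ RHS, this pair disproves the claim.

Answer: Yes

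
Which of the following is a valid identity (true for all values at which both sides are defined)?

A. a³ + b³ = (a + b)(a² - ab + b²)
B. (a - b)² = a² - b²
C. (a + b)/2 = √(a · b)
A: holds — e.g. at (2, 7), both sides equal 351.
B: fails at (3, 5) — LHS = 4, RHS = -16.
C: fails at (1, 2) — LHS = 3/2, RHS = √(2) ≈ 1.414.

Answer: A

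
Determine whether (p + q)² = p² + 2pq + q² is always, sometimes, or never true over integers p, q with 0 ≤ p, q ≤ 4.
Always true

The identity holds for every pair in the range. For instance at (p, q) = (3, 2): both sides equal 25.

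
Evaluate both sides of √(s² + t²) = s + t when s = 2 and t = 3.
LHS = √(2² + 3²) = √(13) ≈ 3.606
RHS = 2 + 3 = 5

LHS ≠ RHS (they differ by about 1.394), so the equation does not hold here.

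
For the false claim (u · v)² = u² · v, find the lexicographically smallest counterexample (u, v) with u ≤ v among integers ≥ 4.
Substituting (4, 4) into the claim:
LHS = (4 · 4)² = 256
RHS = 4² · 4 = 64

Since LHS ≠ RHS, this pair disproves the claim, and no lexicographically smaller pair (u ≤ v, integers ≥ 4) does.

For instance (8, 8) is also a counterexample (LHS = 4096, RHS = 512), but it's lexicographically larger.

Answer: (u, v) = (4, 4)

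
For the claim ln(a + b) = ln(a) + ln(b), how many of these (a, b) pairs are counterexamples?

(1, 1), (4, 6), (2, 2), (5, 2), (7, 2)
Testing each pair:
(1, 1): LHS = ln(2) ≈ 0.6931, RHS = 0 → counterexample
(4, 6): LHS = ln(10) ≈ 2.303, RHS = ln(4) + ln(6) ≈ 3.178 → counterexample
(2, 2): LHS = ln(4) ≈ 1.386, RHS = 2·ln(2) ≈ 1.386 → satisfies claim
(5, 2): LHS = ln(7) ≈ 1.946, RHS = ln(2) + ln(5) ≈ 2.303 → counterexample
(7, 2): LHS = ln(9) ≈ 2.197, RHS = ln(2) + ln(7) ≈ 2.639 → counterexample

That makes 4 counterexamples.

Answer: 4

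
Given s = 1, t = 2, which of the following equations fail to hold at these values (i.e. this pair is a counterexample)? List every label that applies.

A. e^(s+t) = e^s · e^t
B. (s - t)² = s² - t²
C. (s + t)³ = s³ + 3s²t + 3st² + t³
B

Evaluating each claim at the given values:
A. LHS = e^3 ≈ 20.09, RHS = e^3 ≈ 20.09 → holds here (LHS = RHS)
B. LHS = 1, RHS = -3 → fails here (LHS ≠ RHS)
C. LHS = 27, RHS = 27 → holds here (LHS = RHS)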